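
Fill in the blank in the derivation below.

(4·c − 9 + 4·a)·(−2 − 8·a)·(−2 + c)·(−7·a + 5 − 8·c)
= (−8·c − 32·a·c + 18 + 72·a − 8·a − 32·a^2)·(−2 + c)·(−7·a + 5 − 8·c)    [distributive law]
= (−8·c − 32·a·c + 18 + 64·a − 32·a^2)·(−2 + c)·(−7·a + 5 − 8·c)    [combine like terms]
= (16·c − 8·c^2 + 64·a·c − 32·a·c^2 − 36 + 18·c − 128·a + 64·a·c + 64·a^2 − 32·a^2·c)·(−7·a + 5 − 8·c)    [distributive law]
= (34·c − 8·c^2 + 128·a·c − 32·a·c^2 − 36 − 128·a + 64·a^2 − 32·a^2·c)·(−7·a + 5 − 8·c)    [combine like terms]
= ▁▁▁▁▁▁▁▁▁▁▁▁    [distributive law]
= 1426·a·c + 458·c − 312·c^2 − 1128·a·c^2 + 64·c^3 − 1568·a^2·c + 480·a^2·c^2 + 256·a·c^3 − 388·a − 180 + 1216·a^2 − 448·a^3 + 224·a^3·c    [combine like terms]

Applying distributive law to the line above:

−238·a·c + 170·c − 272·c^2 + 56·a·c^2 − 40·c^2 + 64·c^3 − 896·a^2·c + 640·a·c − 1024·a·c^2 + 224·a^2·c^2 − 160·a·c^2 + 256·a·c^3 + 252·a − 180 + 288·c + 896·a^2 − 640·a + 1024·a·c − 448·a^3 + 320·a^2 − 512·a^2·c + 224·a^3·c − 160·a^2·c + 256·a^2·c^2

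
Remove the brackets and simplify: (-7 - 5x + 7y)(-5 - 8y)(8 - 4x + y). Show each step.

(-7 - 5x + 7y)(-5 - 8y)(8 - 4x + y)
= (35 + 56y + 25x + 40xy - 35y - 56y^2)(8 - 4x + y)    [distributive law]
= (35 + 21y + 25x + 40xy - 56y^2)(8 - 4x + y)    [combine like terms]
= 280 - 140x + 35y + 168y - 84xy + 21y^2 + 200x - 100x^2 + 25xy + 320xy - 160x^2y + 40xy^2 - 448y^2 + 224xy^2 - 56y^3    [distributive law]
= 280 + 60x + 203y + 261xy - 427y^2 - 100x^2 - 160x^2y + 264xy^2 - 56y^3    [combine like terms]

280 + 60x + 203y + 261xy - 427y^2 - 100x^2 - 160x^2y + 264xy^2 - 56y^3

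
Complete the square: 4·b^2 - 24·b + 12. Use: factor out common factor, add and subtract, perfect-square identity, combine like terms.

4·b^2 - 24·b + 12
= 4(b^2 - 6·b) + 12    [factor out 4 from the b-terms]
= 4(b^2 - 6·b + 9 - 9) + 12    [add and subtract 9 inside the bracket]
= 4(b - 3)^2 - 36 + 12    [perfect-square identity]
= 4(b - 3)^2 - 24    [combine constants]

4(b - 3)^2 - 24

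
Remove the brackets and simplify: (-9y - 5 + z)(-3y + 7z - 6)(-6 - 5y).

(-9y - 5 + z)(-3y + 7z - 6)(-6 - 5y)
= (27y^2 - 63yz + 54y + 15y - 35z + 30 - 3yz + 7z^2 - 6z)(-6 - 5y)    [distributive law]
= (27y^2 - 66yz + 69y - 41z + 30 + 7z^2)(-6 - 5y)    [combine like terms]
= -162y^2 - 135y^3 + 396yz + 330y^2z - 414y - 345y^2 + 246z + 205yz - 180 - 150y - 42z^2 - 35yz^2    [distributive law]
= -507y^2 - 135y^3 + 601yz + 330y^2z - 564y + 246z - 180 - 42z^2 - 35yz^2    [combine like terms]

-507y^2 - 135y^3 + 601yz + 330y^2z - 564y + 246z - 180 - 42z^2 - 35yz^2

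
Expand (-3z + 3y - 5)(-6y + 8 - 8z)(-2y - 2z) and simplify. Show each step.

(-3z + 3y - 5)(-6y + 8 - 8z)(-2y - 2z)
= (18yz - 24z + 24z² - 18y² + 24y - 24yz + 30y - 40 + 40z)(-2y - 2z)    [distributive law]
= (-6yz + 16z + 24z² - 18y² + 54y - 40)(-2y - 2z)    [combine like terms]
= 12y²z + 12yz² - 32yz - 32z² - 48yz² - 48z³ + 36y³ + 36y²z - 108y² - 108yz + 80y + 80z    [distributive law]
= 48y²z - 36yz² - 140yz - 32z² - 48z³ + 36y³ - 108y² + 80y + 80z    [combine like terms]

48y²z - 36yz² - 140yz - 32z² - 48z³ + 36y³ - 108y² + 80y + 80z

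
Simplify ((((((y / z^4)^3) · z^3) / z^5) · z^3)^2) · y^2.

((((((y / z^4)^3) · z^3) / z^5) · z^3)^2) · y^2
= ((((((y / z^4)^3) · z^3) / z^5)^2) · ((z^3)^2)) · y^2    [power of a product]
= ((((((y / z^4)^3) · z^3)^2) / ((z^5)^2)) · ((z^3)^2)) · y^2    [power of a quotient]
= ((((((y / z^4)^3)^2) · ((z^3)^2)) / ((z^5)^2)) · ((z^3)^2)) · y^2    [power of a product]
= (((((y / z^4)^6) · ((z^3)^2)) / ((z^5)^2)) · ((z^3)^2)) · y^2    [power of a power]
= (((((y^6) / ((z^4)^6)) · ((z^3)^2)) / ((z^5)^2)) · ((z^3)^2)) · y^2    [power of a quotient]
= ((((y^6 / z^24) · ((z^3)^2)) / ((z^5)^2)) · ((z^3)^2)) · y^2    [power of a power]
= ((((y^6 / z^24) · z^6) / ((z^5)^2)) · ((z^3)^2)) · y^2    [power of a power]
= ((((y^6 / z^24) · z^6) / z^10) · ((z^3)^2)) · y^2    [power of a power]
= ((((y^6 / z^24) · z^6) / z^10) · z^6) · y^2    [power of a power]
= y^8z^(-22)    [quotient of powers; product of powers]

y^8z^(-22)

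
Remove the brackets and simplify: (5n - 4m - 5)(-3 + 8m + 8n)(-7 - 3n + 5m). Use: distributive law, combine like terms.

(5n - 4m - 5)(-3 + 8m + 8n)(-7 - 3n + 5m)
= (-15n + 40mn + 40n² + 12m - 32m² - 32mn + 15 - 40m - 40n)(-7 - 3n + 5m)    [distributive law]
= (-55n + 8mn + 40n² - 28m - 32m² + 15)(-7 - 3n + 5m)    [combine like terms]
= 385n + 165n² - 275mn - 56mn - 24mn² + 40m²n - 280n² - 120n³ + 200mn² + 196m + 84mn - 140m² + 224m² + 96m²n - 160m³ - 105 - 45n + 75m    [distributive law]
= 340n - 115n² - 247mn + 176mn² + 136m²n - 120n³ + 271m + 84m² - 160m³ - 105    [combine like terms]

340n - 115n² - 247mn + 176mn² + 136m²n - 120n³ + 271m + 84m² - 160m³ - 105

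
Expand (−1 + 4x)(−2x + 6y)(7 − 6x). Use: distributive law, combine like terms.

(−1 + 4x)(−2x + 6y)(7 − 6x)
= (2x − 6y − 8x^2 + 24xy)(7 − 6x)    [distributive law]
= 14x − 12x^2 − 42y + 36xy − 56x^2 + 48x^3 + 168xy − 144x^2y    [distributive law]
= 14x − 68x^2 − 42y + 204xy + 48x^3 − 144x^2y    [combine like terms]

14x − 68x^2 − 42y + 204xy + 48x^3 − 144x^2y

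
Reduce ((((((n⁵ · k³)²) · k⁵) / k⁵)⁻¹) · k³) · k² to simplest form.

((((((n⁵ · k³)²) · k⁵) / k⁵)⁻¹) · k³) · k²
= ((((((n⁵ · k³)²) · k⁵)⁻¹) / ((k⁵)⁻¹)) · k³) · k²    [power of a quotient]
= ((((((n⁵ · k³)²)⁻¹) · ((k⁵)⁻¹)) / ((k⁵)⁻¹)) · k³) · k²    [power of a product]
= (((((n⁵ · k³)⁻²) · ((k⁵)⁻¹)) / ((k⁵)⁻¹)) · k³) · k²    [power of a power]
= ((((((n⁵)⁻²) · ((k³)⁻²)) · ((k⁵)⁻¹)) / ((k⁵)⁻¹)) · k³) · k²    [power of a product]
= ((((n⁻¹⁰ · ((k³)⁻²)) · ((k⁵)⁻¹)) / ((k⁵)⁻¹)) · k³) · k²    [power of a power]
= ((((n⁻¹⁰ · k⁻⁶) · ((k⁵)⁻¹)) / ((k⁵)⁻¹)) · k³) · k²    [power of a power]
= ((((n⁻¹⁰ · k⁻⁶) · k⁻⁵) / ((k⁵)⁻¹)) · k³) · k²    [power of a power]
= ((((n⁻¹⁰ · k⁻⁶) · k⁻⁵) / k⁻⁵) · k³) · k²    [power of a power]
= k⁻¹·n⁻¹⁰    [quotient of powers; product of powers]

k⁻¹·n⁻¹⁰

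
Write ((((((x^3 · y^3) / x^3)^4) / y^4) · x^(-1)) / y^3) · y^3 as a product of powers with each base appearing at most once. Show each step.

((((((x^3 · y^3) / x^3)^4) / y^4) · x^(-1)) / y^3) · y^3
= ((((((x^3 · y^3)^4) / ((x^3)^4)) / y^4) · x^(-1)) / y^3) · y^3    [power of a quotient]
= (((((((x^3)^4) · ((y^3)^4)) / ((x^3)^4)) / y^4) · x^(-1)) / y^3) · y^3    [power of a product]
= (((((x^12 · ((y^3)^4)) / ((x^3)^4)) / y^4) · x^(-1)) / y^3) · y^3    [power of a power]
= (((((x^12 · y^12) / ((x^3)^4)) / y^4) · x^(-1)) / y^3) · y^3    [power of a power]
= (((((x^12 · y^12) / x^12) / y^4) · x^(-1)) / y^3) · y^3    [power of a power]
= x^(-1)y^8    [quotient of powers; product of powers]

x^(-1)y^8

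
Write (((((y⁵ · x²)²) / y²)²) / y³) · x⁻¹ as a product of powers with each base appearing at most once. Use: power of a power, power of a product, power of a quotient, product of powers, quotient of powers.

(((((y⁵ · x²)²) / y²)²) / y³) · x⁻¹
= (((((y⁵ · x²)²)²) / ((y²)²)) / y³) · x⁻¹    [power of a quotient]
= ((((y⁵ · x²)⁴) / ((y²)²)) / y³) · x⁻¹    [power of a power]
= (((((y⁵)⁴) · ((x²)⁴)) / ((y²)²)) / y³) · x⁻¹    [power of a product]
= (((y²⁰ · ((x²)⁴)) / ((y²)²)) / y³) · x⁻¹    [power of a power]
= (((y²⁰ · x⁸) / ((y²)²)) / y³) · x⁻¹    [power of a power]
= (((y²⁰ · x⁸) / y⁴) / y³) · x⁻¹    [power of a power]
= x⁷·y¹³    [quotient of powers; product of powers]

x⁷·y¹³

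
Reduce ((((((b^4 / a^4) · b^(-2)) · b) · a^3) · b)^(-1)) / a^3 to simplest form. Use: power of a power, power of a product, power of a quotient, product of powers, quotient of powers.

((((((b^4 / a^4) · b^(-2)) · b) · a^3) · b)^(-1)) / a^3
= ((((((b^4 / a^4) · b^(-2)) · b) · a^3)^(-1)) · (b^(-1))) / a^3    [power of a product]
= ((((((b^4 / a^4) · b^(-2)) · b)^(-1)) · ((a^3)^(-1))) · (b^(-1))) / a^3    [power of a product]
= ((((((b^4 / a^4) · b^(-2))^(-1)) · (b^(-1))) · ((a^3)^(-1))) · (b^(-1))) / a^3    [power of a product]
= ((((((b^4 / a^4)^(-1)) · ((b^(-2))^(-1))) · (b^(-1))) · ((a^3)^(-1))) · (b^(-1))) / a^3    [power of a product]
= (((((((b^4)^(-1)) / ((a^4)^(-1))) · ((b^(-2))^(-1))) · (b^(-1))) · ((a^3)^(-1))) · (b^(-1))) / a^3    [power of a quotient]
= (((((b^(-4) / ((a^4)^(-1))) · ((b^(-2))^(-1))) · (b^(-1))) · ((a^3)^(-1))) · (b^(-1))) / a^3    [power of a power]
= (((((b^(-4) / a^(-4)) · ((b^(-2))^(-1))) · (b^(-1))) · ((a^3)^(-1))) · (b^(-1))) / a^3    [power of a power]
= (((((b^(-4) / a^(-4)) · b^2) · (b^(-1))) · ((a^3)^(-1))) · (b^(-1))) / a^3    [power of a power]
= (((((b^(-4) / a^(-4)) · b^2) · b^(-1)) · a^(-3)) · (b^(-1))) / a^3    [power of a power]
= a^(-2)b^(-4)    [quotient of powers; product of powers]

a^(-2)b^(-4)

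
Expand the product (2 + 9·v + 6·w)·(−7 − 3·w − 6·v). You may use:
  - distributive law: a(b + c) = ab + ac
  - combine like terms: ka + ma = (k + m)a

(2 + 9·v + 6·w)·(−7 − 3·w − 6·v)
= −14 − 6·w − 12·v − 63·v − 27·v·w − 54·v^2 − 42·w − 18·w^2 − 36·v·w    [distributive law]
= −14 − 48·w − 75·v − 63·v·w − 54·v^2 − 18·w^2    [combine like terms]

−14 − 48·w − 75·v − 63·v·w − 54·v^2 − 18·w^2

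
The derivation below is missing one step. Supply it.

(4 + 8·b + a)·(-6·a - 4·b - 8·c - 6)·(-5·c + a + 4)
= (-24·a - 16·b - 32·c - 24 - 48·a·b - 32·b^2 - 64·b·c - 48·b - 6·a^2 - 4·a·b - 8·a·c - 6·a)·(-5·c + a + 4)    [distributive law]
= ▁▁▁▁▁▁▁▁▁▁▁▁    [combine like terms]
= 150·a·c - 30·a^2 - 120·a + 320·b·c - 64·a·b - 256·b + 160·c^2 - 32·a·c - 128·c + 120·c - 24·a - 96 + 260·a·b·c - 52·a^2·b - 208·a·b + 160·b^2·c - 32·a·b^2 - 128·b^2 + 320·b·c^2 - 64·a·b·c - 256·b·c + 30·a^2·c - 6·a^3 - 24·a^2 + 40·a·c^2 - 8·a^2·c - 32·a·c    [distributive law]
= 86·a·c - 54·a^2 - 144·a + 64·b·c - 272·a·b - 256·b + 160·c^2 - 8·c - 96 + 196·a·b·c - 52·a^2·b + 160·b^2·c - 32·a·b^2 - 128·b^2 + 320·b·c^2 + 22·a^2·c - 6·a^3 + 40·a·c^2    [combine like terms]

By combine like terms:

(-30·a - 64·b - 32·c - 24 - 52·a·b - 32·b^2 - 64·b·c - 6·a^2 - 8·a·c)·(-5·c + a + 4)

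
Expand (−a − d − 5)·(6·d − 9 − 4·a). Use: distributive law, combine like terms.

−2·a·d + 29·a + 4·a^2 − 6·d^2 − 21·d + 45

(−a − d − 5)·(6·d − 9 − 4·a)
= −6·a·d + 9·a + 4·a^2 − 6·d^2 + 9·d + 4·a·d − 30·d + 45 + 20·a    [distributive law]
= −2·a·d + 29·a + 4·a^2 − 6·d^2 − 21·d + 45    [combine like terms]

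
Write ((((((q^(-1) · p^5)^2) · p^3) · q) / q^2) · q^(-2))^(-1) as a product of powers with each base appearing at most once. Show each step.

((((((q^(-1) · p^5)^2) · p^3) · q) / q^2) · q^(-2))^(-1)
= ((((((q^(-1) · p^5)^2) · p^3) · q) / q^2)^(-1)) · ((q^(-2))^(-1))    [power of a product]
= ((((((q^(-1) · p^5)^2) · p^3) · q)^(-1)) / ((q^2)^(-1))) · ((q^(-2))^(-1))    [power of a quotient]
= ((((((q^(-1) · p^5)^2) · p^3)^(-1)) · (q^(-1))) / ((q^2)^(-1))) · ((q^(-2))^(-1))    [power of a product]
= ((((((q^(-1) · p^5)^2)^(-1)) · ((p^3)^(-1))) · (q^(-1))) / ((q^2)^(-1))) · ((q^(-2))^(-1))    [power of a product]
= (((((q^(-1) · p^5)^(-2)) · ((p^3)^(-1))) · (q^(-1))) / ((q^2)^(-1))) · ((q^(-2))^(-1))    [power of a power]
= ((((((q^(-1))^(-2)) · ((p^5)^(-2))) · ((p^3)^(-1))) · (q^(-1))) / ((q^2)^(-1))) · ((q^(-2))^(-1))    [power of a product]
= ((((q^2 · ((p^5)^(-2))) · ((p^3)^(-1))) · (q^(-1))) / ((q^2)^(-1))) · ((q^(-2))^(-1))    [power of a power]
= ((((q^2 · p^(-10)) · ((p^3)^(-1))) · (q^(-1))) / ((q^2)^(-1))) · ((q^(-2))^(-1))    [power of a power]
= ((((q^2 · p^(-10)) · p^(-3)) · (q^(-1))) / ((q^2)^(-1))) · ((q^(-2))^(-1))    [power of a power]
= ((((q^2 · p^(-10)) · p^(-3)) · q^(-1)) / q^(-2)) · ((q^(-2))^(-1))    [power of a power]
= ((((q^2 · p^(-10)) · p^(-3)) · q^(-1)) / q^(-2)) · q^2    [power of a power]
= p^(-13)q^5    [quotient of powers; product of powers]

p^(-13)q^5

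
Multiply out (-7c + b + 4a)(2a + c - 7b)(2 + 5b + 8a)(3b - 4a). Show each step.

(-7c + b + 4a)(2a + c - 7b)(2 + 5b + 8a)(3b - 4a)
= (-14ac - 7c^2 + 49bc + 2ab + bc - 7b^2 + 8a^2 + 4ac - 28ab)(2 + 5b + 8a)(3b - 4a)    [distributive law]
= (-10ac - 7c^2 + 50bc - 26ab - 7b^2 + 8a^2)(2 + 5b + 8a)(3b - 4a)    [combine like terms]
= (-20ac - 50abc - 80a^2c - 14c^2 - 35bc^2 - 56ac^2 + 100bc + 250b^2c + 400abc - 52ab - 130ab^2 - 208a^2b - 14b^2 - 35b^3 - 56ab^2 + 16a^2 + 40a^2b + 64a^3)(3b - 4a)    [distributive law]
= (-20ac + 350abc - 80a^2c - 14c^2 - 35bc^2 - 56ac^2 + 100bc + 250b^2c - 52ab - 186ab^2 - 168a^2b - 14b^2 - 35b^3 + 16a^2 + 64a^3)(3b - 4a)    [combine like terms]
= -60abc + 80a^2c + 1050ab^2c - 1400a^2bc - 240a^2bc + 320a^3c - 42bc^2 + 56ac^2 - 105b^2c^2 + 140abc^2 - 168abc^2 + 224a^2c^2 + 300b^2c - 400abc + 750b^3c - 1000ab^2c - 156ab^2 + 208a^2b - 558ab^3 + 744a^2b^2 - 504a^2b^2 + 672a^3b - 42b^3 + 56ab^2 - 105b^4 + 140ab^3 + 48a^2b - 64a^3 + 192a^3b - 256a^4    [distributive law]
= -460abc + 80a^2c + 50ab^2c - 1640a^2bc + 320a^3c - 42bc^2 + 56ac^2 - 105b^2c^2 - 28abc^2 + 224a^2c^2 + 300b^2c + 750b^3c - 100ab^2 + 256a^2b - 418ab^3 + 240a^2b^2 + 864a^3b - 42b^3 - 105b^4 - 64a^3 - 256a^4    [combine like terms]

-460abc + 80a^2c + 50ab^2c - 1640a^2bc + 320a^3c - 42bc^2 + 56ac^2 - 105b^2c^2 - 28abc^2 + 224a^2c^2 + 300b^2c + 750b^3c - 100ab^2 + 256a^2b - 418ab^3 + 240a^2b^2 + 864a^3b - 42b^3 - 105b^4 - 64a^3 - 256a^4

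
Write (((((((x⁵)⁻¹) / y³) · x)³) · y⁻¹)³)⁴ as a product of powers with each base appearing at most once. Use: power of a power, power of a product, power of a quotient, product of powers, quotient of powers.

(((((((x⁵)⁻¹) / y³) · x)³) · y⁻¹)³)⁴
= ((((((x⁵)⁻¹) / y³) · x)³) · y⁻¹)¹²    [power of a power]
= ((((((x⁵)⁻¹) / y³) · x)³)¹²) · ((y⁻¹)¹²)    [power of a product]
= (((((x⁵)⁻¹) / y³) · x)³⁶) · ((y⁻¹)¹²)    [power of a power]
= (((((x⁵)⁻¹) / y³)³⁶) · (x³⁶)) · ((y⁻¹)¹²)    [power of a product]
= (((((x⁵)⁻¹)³⁶) / ((y³)³⁶)) · (x³⁶)) · ((y⁻¹)¹²)    [power of a quotient]
= ((((x⁵)⁻³⁶) / ((y³)³⁶)) · (x³⁶)) · ((y⁻¹)¹²)    [power of a power]
= ((x⁻¹⁸⁰ / ((y³)³⁶)) · (x³⁶)) · ((y⁻¹)¹²)    [power of a power]
= ((x⁻¹⁸⁰ / y¹⁰⁸) · (x³⁶)) · ((y⁻¹)¹²)    [power of a power]
= ((x⁻¹⁸⁰ / y¹⁰⁸) · x³⁶) · y⁻¹²    [power of a power]
= x⁻¹⁴⁴y⁻¹²⁰    [quotient of powers; product of powers]

x⁻¹⁴⁴y⁻¹²⁰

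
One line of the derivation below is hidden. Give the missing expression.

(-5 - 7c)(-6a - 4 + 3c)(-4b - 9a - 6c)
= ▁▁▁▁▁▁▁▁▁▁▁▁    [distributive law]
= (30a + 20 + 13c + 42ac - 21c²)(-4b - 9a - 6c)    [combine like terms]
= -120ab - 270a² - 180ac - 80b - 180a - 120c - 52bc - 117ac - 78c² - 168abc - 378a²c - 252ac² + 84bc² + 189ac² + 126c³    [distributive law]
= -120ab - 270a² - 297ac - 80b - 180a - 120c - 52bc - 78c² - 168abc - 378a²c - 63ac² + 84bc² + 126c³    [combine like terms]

By distributive law:

(30a + 20 - 15c + 42ac + 28c - 21c²)(-4b - 9a - 6c)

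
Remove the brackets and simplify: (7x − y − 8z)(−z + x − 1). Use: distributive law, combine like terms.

(7x − y − 8z)(−z + x − 1)
= −7xz + 7x^2 − 7x + yz − xy + y + 8z^2 − 8xz + 8z    [distributive law]
= −15xz + 7x^2 − 7x + yz − xy + y + 8z^2 + 8z    [combine like terms]

−15xz + 7x^2 − 7x + yz − xy + y + 8z^2 + 8z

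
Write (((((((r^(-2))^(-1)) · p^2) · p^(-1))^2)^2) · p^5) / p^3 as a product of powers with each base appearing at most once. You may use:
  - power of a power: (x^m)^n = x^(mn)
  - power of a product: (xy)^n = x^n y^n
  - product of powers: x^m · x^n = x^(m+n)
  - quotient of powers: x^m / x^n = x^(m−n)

p^6·r^8

(((((((r^(-2))^(-1)) · p^2) · p^(-1))^2)^2) · p^5) / p^3
= ((((((r^(-2))^(-1)) · p^2) · p^(-1))^4) · p^5) / p^3    [power of a power]
= ((((((r^(-2))^(-1)) · p^2)^4) · ((p^(-1))^4)) · p^5) / p^3    [power of a product]
= ((((((r^(-2))^(-1))^4) · ((p^2)^4)) · ((p^(-1))^4)) · p^5) / p^3    [power of a product]
= (((((r^(-2))^(-4)) · ((p^2)^4)) · ((p^(-1))^4)) · p^5) / p^3    [power of a power]
= (((r^8 · ((p^2)^4)) · ((p^(-1))^4)) · p^5) / p^3    [power of a power]
= (((r^8 · p^8) · ((p^(-1))^4)) · p^5) / p^3    [power of a power]
= (((r^8 · p^8) · p^(-4)) · p^5) / p^3    [power of a power]
= p^6·r^8    [quotient of powers; product of powers]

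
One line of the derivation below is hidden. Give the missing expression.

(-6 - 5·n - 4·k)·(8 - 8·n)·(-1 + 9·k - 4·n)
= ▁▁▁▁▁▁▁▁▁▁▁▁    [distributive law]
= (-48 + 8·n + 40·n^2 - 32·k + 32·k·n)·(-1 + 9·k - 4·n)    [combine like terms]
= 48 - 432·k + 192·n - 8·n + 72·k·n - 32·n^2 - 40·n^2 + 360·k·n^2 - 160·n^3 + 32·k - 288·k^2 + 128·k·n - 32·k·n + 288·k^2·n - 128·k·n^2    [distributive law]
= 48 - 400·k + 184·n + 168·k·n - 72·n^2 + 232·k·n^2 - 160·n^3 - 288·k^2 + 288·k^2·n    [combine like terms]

By distributive law:

(-48 + 48·n - 40·n + 40·n^2 - 32·k + 32·k·n)·(-1 + 9·k - 4·n)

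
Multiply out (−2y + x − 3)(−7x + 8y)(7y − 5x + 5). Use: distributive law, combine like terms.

(−2y + x − 3)(−7x + 8y)(7y − 5x + 5)
= (14xy − 16y^2 − 7x^2 + 8xy + 21x − 24y)(7y − 5x + 5)    [distributive law]
= (22xy − 16y^2 − 7x^2 + 21x − 24y)(7y − 5x + 5)    [combine like terms]
= 154xy^2 − 110x^2y + 110xy − 112y^3 + 80xy^2 − 80y^2 − 49x^2y + 35x^3 − 35x^2 + 147xy − 105x^2 + 105x − 168y^2 + 120xy − 120y    [distributive law]
= 234xy^2 − 159x^2y + 377xy − 112y^3 − 248y^2 + 35x^3 − 140x^2 + 105x − 120y    [combine like terms]

234xy^2 − 159x^2y + 377xy − 112y^3 − 248y^2 + 35x^3 − 140x^2 + 105x − 120y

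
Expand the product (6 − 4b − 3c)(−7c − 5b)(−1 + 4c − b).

42c − 189c^2 − 121bc + 30b + 10b^2 + 151bc^2 + 37b^2c − 20b^3 + 84c^3

(6 − 4b − 3c)(−7c − 5b)(−1 + 4c − b)
= (−42c − 30b + 28bc + 20b^2 + 21c^2 + 15bc)(−1 + 4c − b)    [distributive law]
= (−42c − 30b + 43bc + 20b^2 + 21c^2)(−1 + 4c − b)    [combine like terms]
= 42c − 168c^2 + 42bc + 30b − 120bc + 30b^2 − 43bc + 172bc^2 − 43b^2c − 20b^2 + 80b^2c − 20b^3 − 21c^2 + 84c^3 − 21bc^2    [distributive law]
= 42c − 189c^2 − 121bc + 30b + 10b^2 + 151bc^2 + 37b^2c − 20b^3 + 84c^3    [combine like terms]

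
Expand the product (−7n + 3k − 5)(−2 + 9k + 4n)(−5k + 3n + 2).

(−7n + 3k − 5)(−2 + 9k + 4n)(−5k + 3n + 2)
= (14n − 63kn − 28n^2 − 6k + 27k^2 + 12kn + 10 − 45k − 20n)(−5k + 3n + 2)    [distributive law]
= (−6n − 51kn − 28n^2 − 51k + 27k^2 + 10)(−5k + 3n + 2)    [combine like terms]
= 30kn − 18n^2 − 12n + 255k^2n − 153kn^2 − 102kn + 140kn^2 − 84n^3 − 56n^2 + 255k^2 − 153kn − 102k − 135k^3 + 81k^2n + 54k^2 − 50k + 30n + 20    [distributive law]
= −225kn − 74n^2 + 18n + 336k^2n − 13kn^2 − 84n^3 + 309k^2 − 152k − 135k^3 + 20    [combine like terms]

−225kn − 74n^2 + 18n + 336k^2n − 13kn^2 − 84n^3 + 309k^2 − 152k − 135k^3 + 20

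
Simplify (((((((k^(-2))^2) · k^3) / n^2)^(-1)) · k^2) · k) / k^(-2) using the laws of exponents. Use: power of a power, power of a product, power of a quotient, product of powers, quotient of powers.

k^6n^2

(((((((k^(-2))^2) · k^3) / n^2)^(-1)) · k^2) · k) / k^(-2)
= (((((((k^(-2))^2) · k^3)^(-1)) / ((n^2)^(-1))) · k^2) · k) / k^(-2)    [power of a quotient]
= (((((((k^(-2))^2)^(-1)) · ((k^3)^(-1))) / ((n^2)^(-1))) · k^2) · k) / k^(-2)    [power of a product]
= ((((((k^(-2))^(-2)) · ((k^3)^(-1))) / ((n^2)^(-1))) · k^2) · k) / k^(-2)    [power of a power]
= ((((k^4 · ((k^3)^(-1))) / ((n^2)^(-1))) · k^2) · k) / k^(-2)    [power of a power]
= ((((k^4 · k^(-3)) / ((n^2)^(-1))) · k^2) · k) / k^(-2)    [power of a power]
= (((k / ((n^2)^(-1))) · k^2) · k) / k^(-2)    [product of powers]
= (((k / n^(-2)) · k^2) · k) / k^(-2)    [power of a power]
= k^6n^2    [quotient of powers; product of powers]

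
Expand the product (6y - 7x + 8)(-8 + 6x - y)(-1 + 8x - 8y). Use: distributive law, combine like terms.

(6y - 7x + 8)(-8 + 6x - y)(-1 + 8x - 8y)
= (-48y + 36xy - 6y² + 56x - 42x² + 7xy - 64 + 48x - 8y)(-1 + 8x - 8y)    [distributive law]
= (-56y + 43xy - 6y² + 104x - 42x² - 64)(-1 + 8x - 8y)    [combine like terms]
= 56y - 448xy + 448y² - 43xy + 344x²y - 344xy² + 6y² - 48xy² + 48y³ - 104x + 832x² - 832xy + 42x² - 336x³ + 336x²y + 64 - 512x + 512y    [distributive law]
= 568y - 1323xy + 454y² + 680x²y - 392xy² + 48y³ - 616x + 874x² - 336x³ + 64    [combine like terms]

568y - 1323xy + 454y² + 680x²y - 392xy² + 48y³ - 616x + 874x² - 336x³ + 64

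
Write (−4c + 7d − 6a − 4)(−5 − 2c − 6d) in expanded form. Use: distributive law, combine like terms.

28c + 8c^2 + 10cd − 11d − 42d^2 + 30a + 12ac + 36ad + 20

(−4c + 7d − 6a − 4)(−5 − 2c − 6d)
= 20c + 8c^2 + 24cd − 35d − 14cd − 42d^2 + 30a + 12ac + 36ad + 20 + 8c + 24d    [distributive law]
= 28c + 8c^2 + 10cd − 11d − 42d^2 + 30a + 12ac + 36ad + 20    [combine like terms]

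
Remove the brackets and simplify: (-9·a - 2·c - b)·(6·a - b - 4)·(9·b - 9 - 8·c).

(-9·a - 2·c - b)·(6·a - b - 4)·(9·b - 9 - 8·c)
= (-54·a² + 9·a·b + 36·a - 12·a·c + 2·b·c + 8·c - 6·a·b + b² + 4·b)·(9·b - 9 - 8·c)    [distributive law]
= (-54·a² + 3·a·b + 36·a - 12·a·c + 2·b·c + 8·c + b² + 4·b)·(9·b - 9 - 8·c)    [combine like terms]
= -486·a²·b + 486·a² + 432·a²·c + 27·a·b² - 27·a·b - 24·a·b·c + 324·a·b - 324·a - 288·a·c - 108·a·b·c + 108·a·c + 96·a·c² + 18·b²·c - 18·b·c - 16·b·c² + 72·b·c - 72·c - 64·c² + 9·b³ - 9·b² - 8·b²·c + 36·b² - 36·b - 32·b·c    [distributive law]
= -486·a²·b + 486·a² + 432·a²·c + 27·a·b² + 297·a·b - 132·a·b·c - 324·a - 180·a·c + 96·a·c² + 10·b²·c + 22·b·c - 16·b·c² - 72·c - 64·c² + 9·b³ + 27·b² - 36·b    [combine like terms]

-486·a²·b + 486·a² + 432·a²·c + 27·a·b² + 297·a·b - 132·a·b·c - 324·a - 180·a·c + 96·a·c² + 10·b²·c + 22·b·c - 16·b·c² - 72·c - 64·c² + 9·b³ + 27·b² - 36·b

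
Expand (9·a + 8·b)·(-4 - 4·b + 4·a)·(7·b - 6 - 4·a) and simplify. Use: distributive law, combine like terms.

-100·a·b + 216·a - 72·a^2 + 100·a·b^2 + 268·a^2·b - 144·a^3 - 32·b^2 + 192·b - 224·b^3

(9·a + 8·b)·(-4 - 4·b + 4·a)·(7·b - 6 - 4·a)
= (-36·a - 36·a·b + 36·a^2 - 32·b - 32·b^2 + 32·a·b)·(7·b - 6 - 4·a)    [distributive law]
= (-36·a - 4·a·b + 36·a^2 - 32·b - 32·b^2)·(7·b - 6 - 4·a)    [combine like terms]
= -252·a·b + 216·a + 144·a^2 - 28·a·b^2 + 24·a·b + 16·a^2·b + 252·a^2·b - 216·a^2 - 144·a^3 - 224·b^2 + 192·b + 128·a·b - 224·b^3 + 192·b^2 + 128·a·b^2    [distributive law]
= -100·a·b + 216·a - 72·a^2 + 100·a·b^2 + 268·a^2·b - 144·a^3 - 32·b^2 + 192·b - 224·b^3    [combine like terms]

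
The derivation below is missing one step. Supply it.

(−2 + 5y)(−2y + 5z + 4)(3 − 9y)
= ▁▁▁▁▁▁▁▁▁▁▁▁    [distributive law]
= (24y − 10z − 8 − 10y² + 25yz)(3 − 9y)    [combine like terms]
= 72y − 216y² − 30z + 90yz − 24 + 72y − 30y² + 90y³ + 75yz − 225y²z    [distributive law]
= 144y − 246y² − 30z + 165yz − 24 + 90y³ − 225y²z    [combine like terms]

Applying distributive law to the line above:

(4y − 10z − 8 − 10y² + 25yz + 20y)(3 − 9y)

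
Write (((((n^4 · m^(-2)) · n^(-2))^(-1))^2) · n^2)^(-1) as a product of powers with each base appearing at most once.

m^(-4)n^2

(((((n^4 · m^(-2)) · n^(-2))^(-1))^2) · n^2)^(-1)
= (((((n^4 · m^(-2)) · n^(-2))^(-1))^2)^(-1)) · ((n^2)^(-1))    [power of a product]
= ((((n^4 · m^(-2)) · n^(-2))^(-1))^(-2)) · ((n^2)^(-1))    [power of a power]
= (((n^4 · m^(-2)) · n^(-2))^2) · ((n^2)^(-1))    [power of a power]
= (((n^4 · m^(-2))^2) · ((n^(-2))^2)) · ((n^2)^(-1))    [power of a product]
= ((((n^4)^2) · ((m^(-2))^2)) · ((n^(-2))^2)) · ((n^2)^(-1))    [power of a product]
= ((n^8 · ((m^(-2))^2)) · ((n^(-2))^2)) · ((n^2)^(-1))    [power of a power]
= ((n^8 · m^(-4)) · ((n^(-2))^2)) · ((n^2)^(-1))    [power of a power]
= ((n^8 · m^(-4)) · n^(-4)) · ((n^2)^(-1))    [power of a power]
= ((n^8 · m^(-4)) · n^(-4)) · n^(-2)    [power of a power]
= m^(-4)n^2    [product of powers]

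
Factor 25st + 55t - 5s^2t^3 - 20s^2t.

5t(5s + 11 - s^2t^2 - 4s^2)

25st + 55t - 5s^2t^3 - 20s^2t
= 5(5st + 11t - s^2t^3 - 4s^2t)    [factor out 5]
= 5t(5s + 11 - s^2t^2 - 4s^2)    [factor out t]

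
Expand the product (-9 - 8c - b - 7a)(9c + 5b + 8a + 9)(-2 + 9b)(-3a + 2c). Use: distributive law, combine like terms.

(-9 - 8c - b - 7a)(9c + 5b + 8a + 9)(-2 + 9b)(-3a + 2c)
= (-81c - 45b - 72a - 81 - 72c² - 40bc - 64ac - 72c - 9bc - 5b² - 8ab - 9b - 63ac - 35ab - 56a² - 63a)(-2 + 9b)(-3a + 2c)    [distributive law]
= (-153c - 54b - 135a - 81 - 72c² - 49bc - 127ac - 5b² - 43ab - 56a²)(-2 + 9b)(-3a + 2c)    [combine like terms]
= (306c - 1377bc + 108b - 486b² + 270a - 1215ab + 162 - 729b + 144c² - 648bc² + 98bc - 441b²c + 254ac - 1143abc + 10b² - 45b³ + 86ab - 387ab² + 112a² - 504a²b)(-3a + 2c)    [distributive law]
= (306c - 1279bc - 621b - 476b² + 270a - 1129ab + 162 + 144c² - 648bc² - 441b²c + 254ac - 1143abc - 45b³ - 387ab² + 112a² - 504a²b)(-3a + 2c)    [combine like terms]
= -918ac + 612c² + 3837abc - 2558bc² + 1863ab - 1242bc + 1428ab² - 952b²c - 810a² + 540ac + 3387a²b - 2258abc - 486a + 324c - 432ac² + 288c³ + 1944abc² - 1296bc³ + 1323ab²c - 882b²c² - 762a²c + 508ac² + 3429a²bc - 2286abc² + 135ab³ - 90b³c + 1161a²b² - 774ab²c - 336a³ + 224a²c + 1512a³b - 1008a²bc    [distributive law]
= -378ac + 612c² + 1579abc - 2558bc² + 1863ab - 1242bc + 1428ab² - 952b²c - 810a² + 3387a²b - 486a + 324c + 76ac² + 288c³ - 342abc² - 1296bc³ + 549ab²c - 882b²c² - 538a²c + 2421a²bc + 135ab³ - 90b³c + 1161a²b² - 336a³ + 1512a³b    [combine like terms]

-378ac + 612c² + 1579abc - 2558bc² + 1863ab - 1242bc + 1428ab² - 952b²c - 810a² + 3387a²b - 486a + 324c + 76ac² + 288c³ - 342abc² - 1296bc³ + 549ab²c - 882b²c² - 538a²c + 2421a²bc + 135ab³ - 90b³c + 1161a²b² - 336a³ + 1512a³b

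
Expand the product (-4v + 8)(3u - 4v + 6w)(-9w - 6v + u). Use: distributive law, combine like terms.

84uvw + 88uv^2 - 12u^2v - 96v^3 + 216vw^2 - 168uw - 176uv + 24u^2 + 192v^2 - 432w^2

(-4v + 8)(3u - 4v + 6w)(-9w - 6v + u)
= (-12uv + 16v^2 - 24vw + 24u - 32v + 48w)(-9w - 6v + u)    [distributive law]
= 108uvw + 72uv^2 - 12u^2v - 144v^2w - 96v^3 + 16uv^2 + 216vw^2 + 144v^2w - 24uvw - 216uw - 144uv + 24u^2 + 288vw + 192v^2 - 32uv - 432w^2 - 288vw + 48uw    [distributive law]
= 84uvw + 88uv^2 - 12u^2v - 96v^3 + 216vw^2 - 168uw - 176uv + 24u^2 + 192v^2 - 432w^2    [combine like terms]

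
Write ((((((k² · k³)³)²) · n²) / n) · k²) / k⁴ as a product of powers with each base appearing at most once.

((((((k² · k³)³)²) · n²) / n) · k²) / k⁴
= (((((k² · k³)⁶) · n²) / n) · k²) / k⁴    [power of a power]
= ((((((k²)⁶) · ((k³)⁶)) · n²) / n) · k²) / k⁴    [power of a product]
= ((((k¹² · ((k³)⁶)) · n²) / n) · k²) / k⁴    [power of a power]
= ((((k¹² · k¹⁸) · n²) / n) · k²) / k⁴    [power of a power]
= (((k³⁰ · n²) / n) · k²) / k⁴    [product of powers]
= k²⁸·n    [quotient of powers; product of powers]

k²⁸·n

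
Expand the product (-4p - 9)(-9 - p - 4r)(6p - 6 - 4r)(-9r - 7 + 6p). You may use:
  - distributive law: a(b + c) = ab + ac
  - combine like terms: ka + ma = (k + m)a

(-4p - 9)(-9 - p - 4r)(6p - 6 - 4r)(-9r - 7 + 6p)
= (36p + 4p^2 + 16pr + 81 + 9p + 36r)(6p - 6 - 4r)(-9r - 7 + 6p)    [distributive law]
= (45p + 4p^2 + 16pr + 81 + 36r)(6p - 6 - 4r)(-9r - 7 + 6p)    [combine like terms]
= (270p^2 - 270p - 180pr + 24p^3 - 24p^2 - 16p^2r + 96p^2r - 96pr - 64pr^2 + 486p - 486 - 324r + 216pr - 216r - 144r^2)(-9r - 7 + 6p)    [distributive law]
= (246p^2 + 216p - 60pr + 24p^3 + 80p^2r - 64pr^2 - 486 - 540r - 144r^2)(-9r - 7 + 6p)    [combine like terms]
= -2214p^2r - 1722p^2 + 1476p^3 - 1944pr - 1512p + 1296p^2 + 540pr^2 + 420pr - 360p^2r - 216p^3r - 168p^3 + 144p^4 - 720p^2r^2 - 560p^2r + 480p^3r + 576pr^3 + 448pr^2 - 384p^2r^2 + 4374r + 3402 - 2916p + 4860r^2 + 3780r - 3240pr + 1296r^3 + 1008r^2 - 864pr^2    [distributive law]
= -3134p^2r - 426p^2 + 1308p^3 - 4764pr - 4428p + 124pr^2 + 264p^3r + 144p^4 - 1104p^2r^2 + 576pr^3 + 8154r + 3402 + 5868r^2 + 1296r^3    [combine like terms]

-3134p^2r - 426p^2 + 1308p^3 - 4764pr - 4428p + 124pr^2 + 264p^3r + 144p^4 - 1104p^2r^2 + 576pr^3 + 8154r + 3402 + 5868r^2 + 1296r^3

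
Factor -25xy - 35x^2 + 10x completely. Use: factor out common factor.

5x(-5y - 7x + 2)

-25xy - 35x^2 + 10x
= 5(-5xy - 7x^2 + 2x)    [factor out 5]
= 5x(-5y - 7x + 2)    [factor out x]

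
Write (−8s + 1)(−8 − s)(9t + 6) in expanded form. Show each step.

567st + 378s + 72s^2t + 48s^2 − 72t − 48

(−8s + 1)(−8 − s)(9t + 6)
= (64s + 8s^2 − 8 − s)(9t + 6)    [distributive law]
= (63s + 8s^2 − 8)(9t + 6)    [combine like terms]
= 567st + 378s + 72s^2t + 48s^2 − 72t − 48    [distributive law]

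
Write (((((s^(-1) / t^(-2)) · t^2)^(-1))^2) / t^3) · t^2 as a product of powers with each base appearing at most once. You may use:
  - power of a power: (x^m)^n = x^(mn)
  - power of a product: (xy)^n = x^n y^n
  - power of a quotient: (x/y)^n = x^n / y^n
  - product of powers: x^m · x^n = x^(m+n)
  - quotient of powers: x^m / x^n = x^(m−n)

s^2·t^(-9)

(((((s^(-1) / t^(-2)) · t^2)^(-1))^2) / t^3) · t^2
= ((((s^(-1) / t^(-2)) · t^2)^(-2)) / t^3) · t^2    [power of a power]
= ((((s^(-1) / t^(-2))^(-2)) · ((t^2)^(-2))) / t^3) · t^2    [power of a product]
= (((((s^(-1))^(-2)) / ((t^(-2))^(-2))) · ((t^2)^(-2))) / t^3) · t^2    [power of a quotient]
= (((s^2 / ((t^(-2))^(-2))) · ((t^2)^(-2))) / t^3) · t^2    [power of a power]
= (((s^2 / t^4) · ((t^2)^(-2))) / t^3) · t^2    [power of a power]
= (((s^2 / t^4) · t^(-4)) / t^3) · t^2    [power of a power]
= s^2·t^(-9)    [quotient of powers; product of powers]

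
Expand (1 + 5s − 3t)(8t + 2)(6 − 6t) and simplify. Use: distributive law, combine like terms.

−156t² + 12 + 180st − 240st² + 60s + 144t³

(1 + 5s − 3t)(8t + 2)(6 − 6t)
= (8t + 2 + 40st + 10s − 24t² − 6t)(6 − 6t)    [distributive law]
= (2t + 2 + 40st + 10s − 24t²)(6 − 6t)    [combine like terms]
= 12t − 12t² + 12 − 12t + 240st − 240st² + 60s − 60st − 144t² + 144t³    [distributive law]
= −156t² + 12 + 180st − 240st² + 60s + 144t³    [combine like terms]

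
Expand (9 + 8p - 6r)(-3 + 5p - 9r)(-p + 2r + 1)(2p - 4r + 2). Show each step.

134p^2 - 420pr + 42p + 324r^2 - 126r - 54 - 42p^3 + 294p^2r - 672pr^2 + 504r^3 - 80p^4 + 524p^3r - 1244p^2r^2 + 1248pr^3 - 432r^4

(9 + 8p - 6r)(-3 + 5p - 9r)(-p + 2r + 1)(2p - 4r + 2)
= (-27 + 45p - 81r - 24p + 40p^2 - 72pr + 18r - 30pr + 54r^2)(-p + 2r + 1)(2p - 4r + 2)    [distributive law]
= (-27 + 21p - 63r + 40p^2 - 102pr + 54r^2)(-p + 2r + 1)(2p - 4r + 2)    [combine like terms]
= (27p - 54r - 27 - 21p^2 + 42pr + 21p + 63pr - 126r^2 - 63r - 40p^3 + 80p^2r + 40p^2 + 102p^2r - 204pr^2 - 102pr - 54pr^2 + 108r^3 + 54r^2)(2p - 4r + 2)    [distributive law]
= (48p - 117r - 27 + 19p^2 + 3pr - 72r^2 - 40p^3 + 182p^2r - 258pr^2 + 108r^3)(2p - 4r + 2)    [combine like terms]
= 96p^2 - 192pr + 96p - 234pr + 468r^2 - 234r - 54p + 108r - 54 + 38p^3 - 76p^2r + 38p^2 + 6p^2r - 12pr^2 + 6pr - 144pr^2 + 288r^3 - 144r^2 - 80p^4 + 160p^3r - 80p^3 + 364p^3r - 728p^2r^2 + 364p^2r - 516p^2r^2 + 1032pr^3 - 516pr^2 + 216pr^3 - 432r^4 + 216r^3    [distributive law]
= 134p^2 - 420pr + 42p + 324r^2 - 126r - 54 - 42p^3 + 294p^2r - 672pr^2 + 504r^3 - 80p^4 + 524p^3r - 1244p^2r^2 + 1248pr^3 - 432r^4    [combine like terms]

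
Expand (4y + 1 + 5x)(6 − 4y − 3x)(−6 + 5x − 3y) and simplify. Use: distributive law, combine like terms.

(4y + 1 + 5x)(6 − 4y − 3x)(−6 + 5x − 3y)
= (24y − 16y^2 − 12xy + 6 − 4y − 3x + 30x − 20xy − 15x^2)(−6 + 5x − 3y)    [distributive law]
= (20y − 16y^2 − 32xy + 6 + 27x − 15x^2)(−6 + 5x − 3y)    [combine like terms]
= −120y + 100xy − 60y^2 + 96y^2 − 80xy^2 + 48y^3 + 192xy − 160x^2y + 96xy^2 − 36 + 30x − 18y − 162x + 135x^2 − 81xy + 90x^2 − 75x^3 + 45x^2y    [distributive law]
= −138y + 211xy + 36y^2 + 16xy^2 + 48y^3 − 115x^2y − 36 − 132x + 225x^2 − 75x^3    [combine like terms]

−138y + 211xy + 36y^2 + 16xy^2 + 48y^3 − 115x^2y − 36 − 132x + 225x^2 − 75x^3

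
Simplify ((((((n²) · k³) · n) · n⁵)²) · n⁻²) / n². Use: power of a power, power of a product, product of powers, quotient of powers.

((((((n²) · k³) · n) · n⁵)²) · n⁻²) / n²
= ((((((n²) · k³) · n)²) · ((n⁵)²)) · n⁻²) / n²    [power of a product]
= ((((((n²) · k³)²) · (n²)) · ((n⁵)²)) · n⁻²) / n²    [power of a product]
= ((((((n²)²) · ((k³)²)) · (n²)) · ((n⁵)²)) · n⁻²) / n²    [power of a product]
= (((((n⁴) · ((k³)²)) · (n²)) · ((n⁵)²)) · n⁻²) / n²    [power of a power]
= ((((n⁴ · k⁶) · (n²)) · ((n⁵)²)) · n⁻²) / n²    [power of a power]
= ((((n⁴ · k⁶) · n²) · n¹⁰) · n⁻²) / n²    [power of a power]
= k⁶n¹²    [quotient of powers; product of powers]

k⁶n¹²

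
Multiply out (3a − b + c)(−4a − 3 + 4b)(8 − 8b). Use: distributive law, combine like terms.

−96a^2 + 96a^2b − 72a + 200ab − 128ab^2 + 24b − 56b^2 + 32b^3 − 32ac + 32abc − 24c + 56bc − 32b^2c

(3a − b + c)(−4a − 3 + 4b)(8 − 8b)
= (−12a^2 − 9a + 12ab + 4ab + 3b − 4b^2 − 4ac − 3c + 4bc)(8 − 8b)    [distributive law]
= (−12a^2 − 9a + 16ab + 3b − 4b^2 − 4ac − 3c + 4bc)(8 − 8b)    [combine like terms]
= −96a^2 + 96a^2b − 72a + 72ab + 128ab − 128ab^2 + 24b − 24b^2 − 32b^2 + 32b^3 − 32ac + 32abc − 24c + 24bc + 32bc − 32b^2c    [distributive law]
= −96a^2 + 96a^2b − 72a + 200ab − 128ab^2 + 24b − 56b^2 + 32b^3 − 32ac + 32abc − 24c + 56bc − 32b^2c    [combine like terms]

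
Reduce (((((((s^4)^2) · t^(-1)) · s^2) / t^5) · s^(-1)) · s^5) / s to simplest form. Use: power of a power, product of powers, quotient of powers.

(((((((s^4)^2) · t^(-1)) · s^2) / t^5) · s^(-1)) · s^5) / s
= (((((s^8 · t^(-1)) · s^2) / t^5) · s^(-1)) · s^5) / s    [power of a power]
= s^13t^(-6)    [quotient of powers; product of powers]

s^13t^(-6)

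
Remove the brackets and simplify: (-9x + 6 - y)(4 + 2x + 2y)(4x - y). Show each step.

(-9x + 6 - y)(4 + 2x + 2y)(4x - y)
= (-36x - 18x² - 18xy + 24 + 12x + 12y - 4y - 2xy - 2y²)(4x - y)    [distributive law]
= (-24x - 18x² - 20xy + 24 + 8y - 2y²)(4x - y)    [combine like terms]
= -96x² + 24xy - 72x³ + 18x²y - 80x²y + 20xy² + 96x - 24y + 32xy - 8y² - 8xy² + 2y³    [distributive law]
= -96x² + 56xy - 72x³ - 62x²y + 12xy² + 96x - 24y - 8y² + 2y³    [combine like terms]

-96x² + 56xy - 72x³ - 62x²y + 12xy² + 96x - 24y - 8y² + 2y³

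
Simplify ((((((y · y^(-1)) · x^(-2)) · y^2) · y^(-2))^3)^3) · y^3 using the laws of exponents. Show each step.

x^(-18)y^3

((((((y · y^(-1)) · x^(-2)) · y^2) · y^(-2))^3)^3) · y^3
= (((((y · y^(-1)) · x^(-2)) · y^2) · y^(-2))^9) · y^3    [power of a power]
= (((((y · y^(-1)) · x^(-2)) · y^2)^9) · ((y^(-2))^9)) · y^3    [power of a product]
= (((((y · y^(-1)) · x^(-2))^9) · ((y^2)^9)) · ((y^(-2))^9)) · y^3    [power of a product]
= (((((y · y^(-1))^9) · ((x^(-2))^9)) · ((y^2)^9)) · ((y^(-2))^9)) · y^3    [power of a product]
= (((((y^9) · ((y^(-1))^9)) · ((x^(-2))^9)) · ((y^2)^9)) · ((y^(-2))^9)) · y^3    [power of a product]
= ((((y^9 · y^(-9)) · ((x^(-2))^9)) · ((y^2)^9)) · ((y^(-2))^9)) · y^3    [power of a power]
= (((y^0 · ((x^(-2))^9)) · ((y^2)^9)) · ((y^(-2))^9)) · y^3    [product of powers]
= (((y^0 · x^(-18)) · ((y^2)^9)) · ((y^(-2))^9)) · y^3    [power of a power]
= (((y^0 · x^(-18)) · y^18) · ((y^(-2))^9)) · y^3    [power of a power]
= (((y^0 · x^(-18)) · y^18) · y^(-18)) · y^3    [power of a power]
= x^(-18)y^3    [product of powers]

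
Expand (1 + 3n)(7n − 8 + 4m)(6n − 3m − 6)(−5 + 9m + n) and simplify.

(1 + 3n)(7n − 8 + 4m)(6n − 3m − 6)(−5 + 9m + n)
= (7n − 8 + 4m + 21n^2 − 24n + 12mn)(6n − 3m − 6)(−5 + 9m + n)    [distributive law]
= (−17n − 8 + 4m + 21n^2 + 12mn)(6n − 3m − 6)(−5 + 9m + n)    [combine like terms]
= (−102n^2 + 51mn + 102n − 48n + 24m + 48 + 24mn − 12m^2 − 24m + 126n^3 − 63mn^2 − 126n^2 + 72mn^2 − 36m^2n − 72mn)(−5 + 9m + n)    [distributive law]
= (−228n^2 + 3mn + 54n + 48 − 12m^2 + 126n^3 + 9mn^2 − 36m^2n)(−5 + 9m + n)    [combine like terms]
= 1140n^2 − 2052mn^2 − 228n^3 − 15mn + 27m^2n + 3mn^2 − 270n + 486mn + 54n^2 − 240 + 432m + 48n + 60m^2 − 108m^3 − 12m^2n − 630n^3 + 1134mn^3 + 126n^4 − 45mn^2 + 81m^2n^2 + 9mn^3 + 180m^2n − 324m^3n − 36m^2n^2    [distributive law]
= 1194n^2 − 2094mn^2 − 858n^3 + 471mn + 195m^2n − 222n − 240 + 432m + 60m^2 − 108m^3 + 1143mn^3 + 126n^4 + 45m^2n^2 − 324m^3n    [combine like terms]

1194n^2 − 2094mn^2 − 858n^3 + 471mn + 195m^2n − 222n − 240 + 432m + 60m^2 − 108m^3 + 1143mn^3 + 126n^4 + 45m^2n^2 − 324m^3n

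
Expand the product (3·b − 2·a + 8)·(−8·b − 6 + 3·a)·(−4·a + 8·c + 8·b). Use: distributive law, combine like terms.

(3·b − 2·a + 8)·(−8·b − 6 + 3·a)·(−4·a + 8·c + 8·b)
= (−24·b^2 − 18·b + 9·a·b + 16·a·b + 12·a − 6·a^2 − 64·b − 48 + 24·a)·(−4·a + 8·c + 8·b)    [distributive law]
= (−24·b^2 − 82·b + 25·a·b + 36·a − 6·a^2 − 48)·(−4·a + 8·c + 8·b)    [combine like terms]
= 96·a·b^2 − 192·b^2·c − 192·b^3 + 328·a·b − 656·b·c − 656·b^2 − 100·a^2·b + 200·a·b·c + 200·a·b^2 − 144·a^2 + 288·a·c + 288·a·b + 24·a^3 − 48·a^2·c − 48·a^2·b + 192·a − 384·c − 384·b    [distributive law]
= 296·a·b^2 − 192·b^2·c − 192·b^3 + 616·a·b − 656·b·c − 656·b^2 − 148·a^2·b + 200·a·b·c − 144·a^2 + 288·a·c + 24·a^3 − 48·a^2·c + 192·a − 384·c − 384·b    [combine like terms]

296·a·b^2 − 192·b^2·c − 192·b^3 + 616·a·b − 656·b·c − 656·b^2 − 148·a^2·b + 200·a·b·c − 144·a^2 + 288·a·c + 24·a^3 − 48·a^2·c + 192·a − 384·c − 384·b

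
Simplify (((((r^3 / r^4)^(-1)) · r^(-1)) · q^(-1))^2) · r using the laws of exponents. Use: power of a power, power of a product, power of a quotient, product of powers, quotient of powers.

(((((r^3 / r^4)^(-1)) · r^(-1)) · q^(-1))^2) · r
= (((((r^3 / r^4)^(-1)) · r^(-1))^2) · ((q^(-1))^2)) · r    [power of a product]
= (((((r^3 / r^4)^(-1))^2) · ((r^(-1))^2)) · ((q^(-1))^2)) · r    [power of a product]
= ((((r^3 / r^4)^(-2)) · ((r^(-1))^2)) · ((q^(-1))^2)) · r    [power of a power]
= (((((r^3)^(-2)) / ((r^4)^(-2))) · ((r^(-1))^2)) · ((q^(-1))^2)) · r    [power of a quotient]
= (((r^(-6) / ((r^4)^(-2))) · ((r^(-1))^2)) · ((q^(-1))^2)) · r    [power of a power]
= (((r^(-6) / r^(-8)) · ((r^(-1))^2)) · ((q^(-1))^2)) · r    [power of a power]
= ((r^2 · ((r^(-1))^2)) · ((q^(-1))^2)) · r    [quotient of powers]
= ((r^2 · r^(-2)) · ((q^(-1))^2)) · r    [power of a power]
= (r^0 · ((q^(-1))^2)) · r    [product of powers]
= (r^0 · q^(-2)) · r    [power of a power]
= q^(-2)r    [product of powers]

q^(-2)r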